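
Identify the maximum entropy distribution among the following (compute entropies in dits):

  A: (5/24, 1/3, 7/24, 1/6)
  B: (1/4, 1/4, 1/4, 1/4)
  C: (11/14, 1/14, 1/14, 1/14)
B

For a discrete distribution over n outcomes, entropy is maximized by the uniform distribution.

Computing entropies:
H(A) = 0.5867 dits
H(B) = 0.6021 dits
H(C) = 0.3279 dits

The uniform distribution (where all probabilities equal 1/4) achieves the maximum entropy of log_10(4) = 0.6021 dits.

Distribution B has the highest entropy.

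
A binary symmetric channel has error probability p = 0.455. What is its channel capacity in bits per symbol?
0.0059 bits

For a binary symmetric channel (BSC) with error probability p:
Capacity C = 1 - H(p) bits per symbol

where H(p) = -p log₂(p) - (1-p) log₂(1-p) is the binary entropy function.

H(0.455) = 0.9941 bits
C = 1 - 0.9941 = 0.0059 bits per symbol

This means we can reliably transmit up to 0.0059 bits of information per channel use.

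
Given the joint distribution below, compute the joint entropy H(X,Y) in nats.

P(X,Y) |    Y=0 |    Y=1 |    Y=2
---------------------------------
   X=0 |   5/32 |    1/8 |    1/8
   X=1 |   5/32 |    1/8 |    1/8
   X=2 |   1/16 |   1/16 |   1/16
2.1397 nats

Joint entropy is H(X,Y) = -Σ_{x,y} p(x,y) log p(x,y).

Summing over all non-zero entries:
H(X,Y) = -[5/32·log_e(5/32) + 1/8·log_e(1/8) + 1/8·log_e(1/8) + 5/32·log_e(5/32) + 1/8·log_e(1/8) + 1/8·log_e(1/8) + 1/16·log_e(1/16) + 1/16·log_e(1/16) + 1/16·log_e(1/16)]
H(X,Y) = 2.1397 nats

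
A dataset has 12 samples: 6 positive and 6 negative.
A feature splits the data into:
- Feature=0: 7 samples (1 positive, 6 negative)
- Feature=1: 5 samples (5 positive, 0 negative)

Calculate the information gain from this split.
0.6549 bits

Information Gain = H(Y) - H(Y|Feature)

Before split:
P(positive) = 6/12 = 0.5000
H(Y) = 1.0000 bits

After split:
Feature=0: H = 0.5917 bits (weight = 7/12)
Feature=1: H = 0.0000 bits (weight = 5/12)
H(Y|Feature) = (7/12)×0.5917 + (5/12)×0.0000 = 0.3451 bits

Information Gain = 1.0000 - 0.3451 = 0.6549 bits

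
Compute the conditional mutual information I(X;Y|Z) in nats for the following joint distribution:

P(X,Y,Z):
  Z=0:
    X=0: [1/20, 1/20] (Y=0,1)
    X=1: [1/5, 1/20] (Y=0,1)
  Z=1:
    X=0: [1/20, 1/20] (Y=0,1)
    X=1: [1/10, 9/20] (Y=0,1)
0.0360 nats

Conditional mutual information: I(X;Y|Z) = H(X|Z) + H(Y|Z) - H(X,Y|Z)

H(Z) = 0.6474
H(X,Z) = 1.1359 → H(X|Z) = 0.4885
H(Y,Z) = 1.2080 → H(Y|Z) = 0.5605
H(X,Y,Z) = 1.6604 → H(X,Y|Z) = 1.0130

I(X;Y|Z) = 0.4885 + 0.5605 - 1.0130 = 0.0360 nats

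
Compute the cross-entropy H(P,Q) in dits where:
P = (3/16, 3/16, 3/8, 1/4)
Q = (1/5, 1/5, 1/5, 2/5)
0.6237 dits

Cross-entropy: H(P,Q) = -Σ p(x) log q(x)

Alternatively: H(P,Q) = H(P) + D_KL(P||Q)
H(P) = 0.5829 dits
D_KL(P||Q) = 0.0408 dits

H(P,Q) = 0.5829 + 0.0408 = 0.6237 dits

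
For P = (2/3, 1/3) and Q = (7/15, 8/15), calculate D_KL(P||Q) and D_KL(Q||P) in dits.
D_KL(P||Q) = 0.0352, D_KL(Q||P) = 0.0366

KL divergence is not symmetric: D_KL(P||Q) ≠ D_KL(Q||P) in general.

D_KL(P||Q) = 0.0352 dits
D_KL(Q||P) = 0.0366 dits

No, they are not equal!

This asymmetry is why KL divergence is not a true distance metric.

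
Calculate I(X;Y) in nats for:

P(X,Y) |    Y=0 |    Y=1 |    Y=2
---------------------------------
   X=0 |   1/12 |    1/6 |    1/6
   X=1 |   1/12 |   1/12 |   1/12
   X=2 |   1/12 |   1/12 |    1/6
0.0168 nats

Mutual information: I(X;Y) = H(X) + H(Y) - H(X,Y)

Marginals:
P(X) = (5/12, 1/4, 1/3), H(X) = 1.0776 nats
P(Y) = (1/4, 1/3, 5/12), H(Y) = 1.0776 nats

Joint entropy: H(X,Y) = 2.1383 nats

I(X;Y) = 1.0776 + 1.0776 - 2.1383 = 0.0168 nats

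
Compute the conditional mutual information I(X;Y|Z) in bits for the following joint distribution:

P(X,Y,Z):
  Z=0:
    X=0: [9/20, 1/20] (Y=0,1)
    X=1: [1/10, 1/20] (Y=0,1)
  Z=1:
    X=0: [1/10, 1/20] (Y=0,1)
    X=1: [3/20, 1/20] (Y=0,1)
0.0324 bits

Conditional mutual information: I(X;Y|Z) = H(X|Z) + H(Y|Z) - H(X,Y|Z)

H(Z) = 0.9341
H(X,Z) = 1.7855 → H(X|Z) = 0.8514
H(Y,Z) = 1.6388 → H(Y|Z) = 0.7047
H(X,Y,Z) = 2.4577 → H(X,Y|Z) = 1.5236

I(X;Y|Z) = 0.8514 + 0.7047 - 1.5236 = 0.0324 bits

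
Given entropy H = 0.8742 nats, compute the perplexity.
2.3970

Perplexity is e^H (or exp(H) for natural log).

H = 0.8742 nats
Perplexity = e^0.8742 = 2.3970

Interpretation: The model's uncertainty is equivalent to choosing uniformly among 2.4 options.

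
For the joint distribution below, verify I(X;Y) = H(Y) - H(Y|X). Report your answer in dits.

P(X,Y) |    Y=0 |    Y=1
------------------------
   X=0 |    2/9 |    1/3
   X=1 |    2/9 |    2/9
I(X;Y) = 0.0022 dits

Mutual information has multiple equivalent forms:
- I(X;Y) = H(X) - H(X|Y)
- I(X;Y) = H(Y) - H(Y|X)
- I(X;Y) = H(X) + H(Y) - H(X,Y)

Computing all quantities:
H(X) = 0.2983, H(Y) = 0.2983, H(X,Y) = 0.5945
H(X|Y) = 0.2962, H(Y|X) = 0.2962

Verification:
H(X) - H(X|Y) = 0.2983 - 0.2962 = 0.0022
H(Y) - H(Y|X) = 0.2983 - 0.2962 = 0.0022
H(X) + H(Y) - H(X,Y) = 0.2983 + 0.2983 - 0.5945 = 0.0022

All forms give I(X;Y) = 0.0022 dits. ✓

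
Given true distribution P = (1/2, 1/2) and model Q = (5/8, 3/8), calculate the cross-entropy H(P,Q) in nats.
0.7254 nats

Cross-entropy: H(P,Q) = -Σ p(x) log q(x)

Alternatively: H(P,Q) = H(P) + D_KL(P||Q)
H(P) = 0.6931 nats
D_KL(P||Q) = 0.0323 nats

H(P,Q) = 0.6931 + 0.0323 = 0.7254 nats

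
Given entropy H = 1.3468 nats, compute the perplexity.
3.8451

Perplexity is e^H (or exp(H) for natural log).

H = 1.3468 nats
Perplexity = e^1.3468 = 3.8451

Interpretation: The model's uncertainty is equivalent to choosing uniformly among 3.8 options.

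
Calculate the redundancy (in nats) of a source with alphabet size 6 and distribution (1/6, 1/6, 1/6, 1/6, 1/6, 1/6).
0.0000 nats

Redundancy measures how far a source is from maximum entropy:
R = H_max - H(X)

Maximum entropy for 6 symbols: H_max = log_e(6) = 1.7918 nats
Actual entropy: H(X) = 1.7918 nats
Redundancy: R = 1.7918 - 1.7918 = 0.0000 nats

This redundancy represents potential for compression: the source could be compressed by 0.0000 nats per symbol.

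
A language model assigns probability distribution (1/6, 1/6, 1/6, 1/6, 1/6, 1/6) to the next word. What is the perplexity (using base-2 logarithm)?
6.0000

Perplexity is 2^H (or exp(H) for natural log).

First, H = -Σ p log p = 2.5850 bits
Perplexity = 2^2.5850 = 6.0000

Interpretation: The model's uncertainty is equivalent to choosing uniformly among 6.0 options.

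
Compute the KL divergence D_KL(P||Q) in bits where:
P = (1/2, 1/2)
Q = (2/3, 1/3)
0.0850 bits

KL divergence: D_KL(P||Q) = Σ p(x) log(p(x)/q(x))

Computing term by term:
  x=0: 1/2 × log_2[(1/2)/(2/3)] = 1/2 × -0.4150 = -0.2075
  x=1: 1/2 × log_2[(1/2)/(1/3)] = 1/2 × 0.5850 = 0.2925

D_KL(P||Q) = 0.0850 bits

Note: KL divergence is always non-negative and equals 0 iff P = Q.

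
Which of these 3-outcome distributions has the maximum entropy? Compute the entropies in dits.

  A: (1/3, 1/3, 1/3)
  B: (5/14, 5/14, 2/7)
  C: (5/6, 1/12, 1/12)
A

For a discrete distribution over n outcomes, entropy is maximized by the uniform distribution.

Computing entropies:
H(A) = 0.4771 dits
H(B) = 0.4748 dits
H(C) = 0.2458 dits

The uniform distribution (where all probabilities equal 1/3) achieves the maximum entropy of log_10(3) = 0.4771 dits.

Distribution A has the highest entropy.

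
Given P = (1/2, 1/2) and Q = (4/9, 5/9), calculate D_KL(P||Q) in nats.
0.0062 nats

KL divergence: D_KL(P||Q) = Σ p(x) log(p(x)/q(x))

Computing term by term:
  x=0: 1/2 × log_e[(1/2)/(4/9)] = 1/2 × 0.1178 = 0.0589
  x=1: 1/2 × log_e[(1/2)/(5/9)] = 1/2 × -0.1054 = -0.0527

D_KL(P||Q) = 0.0062 nats

Note: KL divergence is always non-negative and equals 0 iff P = Q.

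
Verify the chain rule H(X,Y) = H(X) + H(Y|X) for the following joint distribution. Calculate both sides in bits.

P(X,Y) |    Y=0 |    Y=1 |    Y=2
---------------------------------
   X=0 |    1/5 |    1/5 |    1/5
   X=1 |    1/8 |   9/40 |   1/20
H(X,Y) = 2.4685, H(X) = 0.9710, H(Y|X) = 1.4975 (all in bits)

Chain rule: H(X,Y) = H(X) + H(Y|X)

Left side — joint entropy directly:
H(X,Y) = -Σ p(x,y) log p(x,y) = 2.4685 bits

Right side — compute H(Y|X) from the conditional distributions:
P(X) = (3/5, 2/5), so H(X) = 0.9710 bits
H(Y|X) = Σ_x P(X=x) · H(Y|X=x):
  P(Y|X=0) = (1/3, 1/3, 1/3), H(Y|X=0) = 1.5850, weight P(X=0) = 3/5
  P(Y|X=1) = (5/16, 9/16, 1/8), H(Y|X=1) = 1.3663, weight P(X=1) = 2/5
H(Y|X) = 1.4975 bits

H(X) + H(Y|X) = 0.9710 + 1.4975 = 2.4685 bits

Both sides equal 2.4685 bits. ✓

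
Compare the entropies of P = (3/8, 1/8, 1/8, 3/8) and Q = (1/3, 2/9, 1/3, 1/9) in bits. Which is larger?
Q

Computing entropies in bits:
H(P) = 1.8113
H(Q) = 1.8911

Distribution Q has higher entropy.

Intuition: The distribution closer to uniform (more spread out) has higher entropy.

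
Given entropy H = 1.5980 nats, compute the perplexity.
4.9431

Perplexity is e^H (or exp(H) for natural log).

H = 1.5980 nats
Perplexity = e^1.5980 = 4.9431

Interpretation: The model's uncertainty is equivalent to choosing uniformly among 4.9 options.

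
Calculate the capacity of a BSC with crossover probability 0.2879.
0.1340 bits

For a binary symmetric channel (BSC) with error probability p:
Capacity C = 1 - H(p) bits per symbol

where H(p) = -p log₂(p) - (1-p) log₂(1-p) is the binary entropy function.

H(0.2879) = 0.8660 bits
C = 1 - 0.8660 = 0.1340 bits per symbol

This means we can reliably transmit up to 0.1340 bits of information per channel use.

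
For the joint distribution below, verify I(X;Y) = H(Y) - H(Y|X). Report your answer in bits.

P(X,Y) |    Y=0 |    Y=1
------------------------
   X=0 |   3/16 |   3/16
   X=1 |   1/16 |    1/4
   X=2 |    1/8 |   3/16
I(X;Y) = 0.0504 bits

Mutual information has multiple equivalent forms:
- I(X;Y) = H(X) - H(X|Y)
- I(X;Y) = H(Y) - H(Y|X)
- I(X;Y) = H(X) + H(Y) - H(X,Y)

Computing all quantities:
H(X) = 1.5794, H(Y) = 0.9544, H(X,Y) = 2.4835
H(X|Y) = 1.5290, H(Y|X) = 0.9040

Verification:
H(X) - H(X|Y) = 1.5794 - 1.5290 = 0.0504
H(Y) - H(Y|X) = 0.9544 - 0.9040 = 0.0504
H(X) + H(Y) - H(X,Y) = 1.5794 + 0.9544 - 2.4835 = 0.0504

All forms give I(X;Y) = 0.0504 bits. ✓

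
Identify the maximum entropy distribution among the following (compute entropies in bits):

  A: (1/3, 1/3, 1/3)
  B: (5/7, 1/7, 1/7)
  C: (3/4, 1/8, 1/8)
A

For a discrete distribution over n outcomes, entropy is maximized by the uniform distribution.

Computing entropies:
H(A) = 1.5850 bits
H(B) = 1.1488 bits
H(C) = 1.0613 bits

The uniform distribution (where all probabilities equal 1/3) achieves the maximum entropy of log_2(3) = 1.5850 bits.

Distribution A has the highest entropy.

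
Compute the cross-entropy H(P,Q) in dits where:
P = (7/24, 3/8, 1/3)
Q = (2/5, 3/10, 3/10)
0.4864 dits

Cross-entropy: H(P,Q) = -Σ p(x) log q(x)

Alternatively: H(P,Q) = H(P) + D_KL(P||Q)
H(P) = 0.4749 dits
D_KL(P||Q) = 0.0116 dits

H(P,Q) = 0.4749 + 0.0116 = 0.4864 dits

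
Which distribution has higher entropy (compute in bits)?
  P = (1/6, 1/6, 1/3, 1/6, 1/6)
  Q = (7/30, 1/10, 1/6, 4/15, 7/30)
P

Computing entropies in bits:
H(P) = 2.2516
H(Q) = 2.2513

Distribution P has higher entropy.

Intuition: The distribution closer to uniform (more spread out) has higher entropy.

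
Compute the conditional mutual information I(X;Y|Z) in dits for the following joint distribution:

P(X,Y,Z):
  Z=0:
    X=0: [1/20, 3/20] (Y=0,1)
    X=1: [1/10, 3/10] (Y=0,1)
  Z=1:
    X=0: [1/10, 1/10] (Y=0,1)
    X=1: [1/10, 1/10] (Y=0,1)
0.0000 dits

Conditional mutual information: I(X;Y|Z) = H(X|Z) + H(Y|Z) - H(X,Y|Z)

H(Z) = 0.2923
H(X,Z) = 0.5786 → H(X|Z) = 0.2863
H(Y,Z) = 0.5592 → H(Y|Z) = 0.2669
H(X,Y,Z) = 0.8455 → H(X,Y|Z) = 0.5532

I(X;Y|Z) = 0.2863 + 0.2669 - 0.5532 = 0.0000 dits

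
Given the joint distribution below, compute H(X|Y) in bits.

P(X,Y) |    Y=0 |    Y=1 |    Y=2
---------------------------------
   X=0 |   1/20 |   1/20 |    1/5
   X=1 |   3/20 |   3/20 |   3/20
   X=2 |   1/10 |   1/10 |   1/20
1.4377 bits

Using the chain rule: H(X|Y) = H(X,Y) - H(Y)

First, compute H(X,Y) = 3.0087 bits

Marginal P(Y) = (3/10, 3/10, 2/5)
H(Y) = 1.5710 bits

H(X|Y) = H(X,Y) - H(Y) = 3.0087 - 1.5710 = 1.4377 bits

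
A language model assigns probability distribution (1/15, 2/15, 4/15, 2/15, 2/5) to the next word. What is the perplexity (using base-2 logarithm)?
4.2073

Perplexity is 2^H (or exp(H) for natural log).

First, H = -Σ p log p = 2.0729 bits
Perplexity = 2^2.0729 = 4.2073

Interpretation: The model's uncertainty is equivalent to choosing uniformly among 4.2 options.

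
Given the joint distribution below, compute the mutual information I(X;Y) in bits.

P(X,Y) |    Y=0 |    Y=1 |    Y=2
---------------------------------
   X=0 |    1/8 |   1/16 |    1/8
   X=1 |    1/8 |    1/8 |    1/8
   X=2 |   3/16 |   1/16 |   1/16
0.0478 bits

Mutual information: I(X;Y) = H(X) + H(Y) - H(X,Y)

Marginals:
P(X) = (5/16, 3/8, 5/16), H(X) = 1.5794 bits
P(Y) = (7/16, 1/4, 5/16), H(Y) = 1.5462 bits

Joint entropy: H(X,Y) = 3.0778 bits

I(X;Y) = 1.5794 + 1.5462 - 3.0778 = 0.0478 bits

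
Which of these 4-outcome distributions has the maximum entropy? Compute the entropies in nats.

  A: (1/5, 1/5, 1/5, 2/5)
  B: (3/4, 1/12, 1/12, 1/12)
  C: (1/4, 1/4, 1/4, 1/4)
C

For a discrete distribution over n outcomes, entropy is maximized by the uniform distribution.

Computing entropies:
H(A) = 1.3322 nats
H(B) = 0.8370 nats
H(C) = 1.3863 nats

The uniform distribution (where all probabilities equal 1/4) achieves the maximum entropy of log_e(4) = 1.3863 nats.

Distribution C has the highest entropy.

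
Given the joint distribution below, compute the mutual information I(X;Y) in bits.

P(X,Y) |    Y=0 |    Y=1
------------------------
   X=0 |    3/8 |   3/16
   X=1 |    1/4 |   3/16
0.0069 bits

Mutual information: I(X;Y) = H(X) + H(Y) - H(X,Y)

Marginals:
P(X) = (9/16, 7/16), H(X) = 0.9887 bits
P(Y) = (5/8, 3/8), H(Y) = 0.9544 bits

Joint entropy: H(X,Y) = 1.9363 bits

I(X;Y) = 0.9887 + 0.9544 - 1.9363 = 0.0069 bits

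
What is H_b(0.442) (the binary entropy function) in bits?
0.9903 bits

The binary entropy function is:
H(p) = -p log(p) - (1-p) log(1-p)

H(0.442) = -0.442 × log_2(0.442) - 0.558 × log_2(0.558)
H(0.442) = 0.9903 bits

Note: Binary entropy is maximized at p=0.5 (H=1 bit) and minimized at p=0 or p=1 (H=0).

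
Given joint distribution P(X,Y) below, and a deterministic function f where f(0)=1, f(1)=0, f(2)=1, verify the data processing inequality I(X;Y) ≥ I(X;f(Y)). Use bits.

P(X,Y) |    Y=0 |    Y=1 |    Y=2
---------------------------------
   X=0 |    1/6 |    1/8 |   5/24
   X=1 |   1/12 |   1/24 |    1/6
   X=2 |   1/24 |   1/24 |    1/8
I(X;Y) = 0.0249, I(X;f(Y)) = 0.0097, inequality holds: 0.0249 ≥ 0.0097

Data Processing Inequality: For any Markov chain X → Y → Z, we have I(X;Y) ≥ I(X;Z).

Here Z = f(Y) is a deterministic function of Y, forming X → Y → Z.

Original I(X;Y) = 0.0249 bits

After applying f:
P(X,Z) where Z=f(Y):
- P(X,Z=0) = P(X,Y=1)
- P(X,Z=1) = P(X,Y=0) + P(X,Y=2)

I(X;Z) = I(X;f(Y)) = 0.0097 bits

Verification: 0.0249 ≥ 0.0097 ✓

Information cannot be created by processing; the function f can only lose information about X.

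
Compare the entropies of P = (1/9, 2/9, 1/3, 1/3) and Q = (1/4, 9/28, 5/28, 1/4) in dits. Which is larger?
Q

Computing entropies in dits:
H(P) = 0.5693
H(Q) = 0.5931

Distribution Q has higher entropy.

Intuition: The distribution closer to uniform (more spread out) has higher entropy.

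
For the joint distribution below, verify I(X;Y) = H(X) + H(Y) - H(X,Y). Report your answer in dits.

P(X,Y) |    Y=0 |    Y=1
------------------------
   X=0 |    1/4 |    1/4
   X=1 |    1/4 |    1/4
I(X;Y) = 0.0000 dits

Mutual information has multiple equivalent forms:
- I(X;Y) = H(X) - H(X|Y)
- I(X;Y) = H(Y) - H(Y|X)
- I(X;Y) = H(X) + H(Y) - H(X,Y)

Computing all quantities:
H(X) = 0.3010, H(Y) = 0.3010, H(X,Y) = 0.6021
H(X|Y) = 0.3010, H(Y|X) = 0.3010

Verification:
H(X) - H(X|Y) = 0.3010 - 0.3010 = 0.0000
H(Y) - H(Y|X) = 0.3010 - 0.3010 = 0.0000
H(X) + H(Y) - H(X,Y) = 0.3010 + 0.3010 - 0.6021 = 0.0000

All forms give I(X;Y) = 0.0000 dits. ✓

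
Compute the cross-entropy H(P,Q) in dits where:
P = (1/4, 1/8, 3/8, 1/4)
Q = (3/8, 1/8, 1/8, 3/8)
0.6645 dits

Cross-entropy: H(P,Q) = -Σ p(x) log q(x)

Alternatively: H(P,Q) = H(P) + D_KL(P||Q)
H(P) = 0.5737 dits
D_KL(P||Q) = 0.0909 dits

H(P,Q) = 0.5737 + 0.0909 = 0.6645 dits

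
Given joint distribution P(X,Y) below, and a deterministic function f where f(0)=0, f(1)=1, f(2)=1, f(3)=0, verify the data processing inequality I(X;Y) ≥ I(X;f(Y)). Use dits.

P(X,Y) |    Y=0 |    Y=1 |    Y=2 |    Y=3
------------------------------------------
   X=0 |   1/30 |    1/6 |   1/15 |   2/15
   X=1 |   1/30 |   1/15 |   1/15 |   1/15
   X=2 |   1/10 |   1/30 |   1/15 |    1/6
I(X;Y) = 0.0329, I(X;f(Y)) = 0.0196, inequality holds: 0.0329 ≥ 0.0196

Data Processing Inequality: For any Markov chain X → Y → Z, we have I(X;Y) ≥ I(X;Z).

Here Z = f(Y) is a deterministic function of Y, forming X → Y → Z.

Original I(X;Y) = 0.0329 dits

After applying f:
P(X,Z) where Z=f(Y):
- P(X,Z=0) = P(X,Y=0) + P(X,Y=3)
- P(X,Z=1) = P(X,Y=1) + P(X,Y=2)

I(X;Z) = I(X;f(Y)) = 0.0196 dits

Verification: 0.0329 ≥ 0.0196 ✓

Information cannot be created by processing; the function f can only lose information about X.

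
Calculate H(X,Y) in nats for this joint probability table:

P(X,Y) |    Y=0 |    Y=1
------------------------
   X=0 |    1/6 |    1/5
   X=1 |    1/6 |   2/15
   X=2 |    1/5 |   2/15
1.7783 nats

Joint entropy is H(X,Y) = -Σ_{x,y} p(x,y) log p(x,y).

Summing over all non-zero entries:
H(X,Y) = -[1/6·log_e(1/6) + 1/5·log_e(1/5) + 1/6·log_e(1/6) + 2/15·log_e(2/15) + 1/5·log_e(1/5) + 2/15·log_e(2/15)]
H(X,Y) = 1.7783 nats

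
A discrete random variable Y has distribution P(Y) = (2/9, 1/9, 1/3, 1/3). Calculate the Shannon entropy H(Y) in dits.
0.5693 dits

Shannon entropy is H(X) = -Σ p(x) log p(x).

For P = (2/9, 1/9, 1/3, 1/3):
H = -2/9 × log_10(2/9) -1/9 × log_10(1/9) -1/3 × log_10(1/3) -1/3 × log_10(1/3)
H = 0.5693 dits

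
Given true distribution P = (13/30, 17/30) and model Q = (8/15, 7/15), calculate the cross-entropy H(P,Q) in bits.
1.0161 bits

Cross-entropy: H(P,Q) = -Σ p(x) log q(x)

Alternatively: H(P,Q) = H(P) + D_KL(P||Q)
H(P) = 0.9871 bits
D_KL(P||Q) = 0.0289 bits

H(P,Q) = 0.9871 + 0.0289 = 1.0161 bits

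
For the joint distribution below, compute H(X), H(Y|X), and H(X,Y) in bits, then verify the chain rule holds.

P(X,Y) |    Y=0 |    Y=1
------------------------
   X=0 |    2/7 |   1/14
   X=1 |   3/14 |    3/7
H(X,Y) = 1.7885, H(X) = 0.9403, H(Y|X) = 0.8482 (all in bits)

Chain rule: H(X,Y) = H(X) + H(Y|X)

Left side — joint entropy directly:
H(X,Y) = -Σ p(x,y) log p(x,y) = 1.7885 bits

Right side — compute H(Y|X) from the conditional distributions:
P(X) = (5/14, 9/14), so H(X) = 0.9403 bits
H(Y|X) = Σ_x P(X=x) · H(Y|X=x):
  P(Y|X=0) = (4/5, 1/5), H(Y|X=0) = 0.7219, weight P(X=0) = 5/14
  P(Y|X=1) = (1/3, 2/3), H(Y|X=1) = 0.9183, weight P(X=1) = 9/14
H(Y|X) = 0.8482 bits

H(X) + H(Y|X) = 0.9403 + 0.8482 = 1.7885 bits

Both sides equal 1.7885 bits. ✓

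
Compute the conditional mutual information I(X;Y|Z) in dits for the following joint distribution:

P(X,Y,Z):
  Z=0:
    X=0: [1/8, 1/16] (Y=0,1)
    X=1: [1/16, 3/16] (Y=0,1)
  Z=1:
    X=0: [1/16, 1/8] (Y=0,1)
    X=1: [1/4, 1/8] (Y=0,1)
0.0292 dits

Conditional mutual information: I(X;Y|Z) = H(X|Z) + H(Y|Z) - H(X,Y|Z)

H(Z) = 0.2976
H(X,Z) = 0.5829 → H(X|Z) = 0.2852
H(Y,Z) = 0.5952 → H(Y|Z) = 0.2976
H(X,Y,Z) = 0.8513 → H(X,Y|Z) = 0.5536

I(X;Y|Z) = 0.2852 + 0.2976 - 0.5536 = 0.0292 dits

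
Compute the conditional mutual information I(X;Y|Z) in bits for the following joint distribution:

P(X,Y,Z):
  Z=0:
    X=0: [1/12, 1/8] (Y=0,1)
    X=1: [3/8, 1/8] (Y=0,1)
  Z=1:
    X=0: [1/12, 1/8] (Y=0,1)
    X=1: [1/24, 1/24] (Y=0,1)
0.0573 bits

Conditional mutual information: I(X;Y|Z) = H(X|Z) + H(Y|Z) - H(X,Y|Z)

H(Z) = 0.8709
H(X,Z) = 1.7417 → H(X|Z) = 0.8708
H(Y,Z) = 1.8217 → H(Y|Z) = 0.9508
H(X,Y,Z) = 2.6352 → H(X,Y|Z) = 1.7643

I(X;Y|Z) = 0.8708 + 0.9508 - 1.7643 = 0.0573 bits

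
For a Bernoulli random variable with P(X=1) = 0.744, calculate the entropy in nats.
0.5688 nats

The binary entropy function is:
H(p) = -p log(p) - (1-p) log(1-p)

H(0.744) = -0.744 × log_e(0.744) - 0.256 × log_e(0.256)
H(0.744) = 0.5688 nats

Note: Binary entropy is maximized at p=0.5 (H=1 bit) and minimized at p=0 or p=1 (H=0).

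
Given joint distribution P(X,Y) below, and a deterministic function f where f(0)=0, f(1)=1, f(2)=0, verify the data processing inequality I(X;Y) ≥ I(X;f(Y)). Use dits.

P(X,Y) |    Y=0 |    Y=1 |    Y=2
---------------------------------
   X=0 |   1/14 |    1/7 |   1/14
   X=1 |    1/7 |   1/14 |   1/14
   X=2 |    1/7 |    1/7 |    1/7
I(X;Y) = 0.0123, I(X;f(Y)) = 0.0088, inequality holds: 0.0123 ≥ 0.0088

Data Processing Inequality: For any Markov chain X → Y → Z, we have I(X;Y) ≥ I(X;Z).

Here Z = f(Y) is a deterministic function of Y, forming X → Y → Z.

Original I(X;Y) = 0.0123 dits

After applying f:
P(X,Z) where Z=f(Y):
- P(X,Z=0) = P(X,Y=0) + P(X,Y=2)
- P(X,Z=1) = P(X,Y=1)

I(X;Z) = I(X;f(Y)) = 0.0088 dits

Verification: 0.0123 ≥ 0.0088 ✓

Information cannot be created by processing; the function f can only lose information about X.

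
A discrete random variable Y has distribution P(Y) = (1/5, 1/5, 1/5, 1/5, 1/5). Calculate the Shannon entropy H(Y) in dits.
0.6990 dits

Shannon entropy is H(X) = -Σ p(x) log p(x).

For P = (1/5, 1/5, 1/5, 1/5, 1/5):
H = -1/5 × log_10(1/5) -1/5 × log_10(1/5) -1/5 × log_10(1/5) -1/5 × log_10(1/5) -1/5 × log_10(1/5)
H = 0.6990 dits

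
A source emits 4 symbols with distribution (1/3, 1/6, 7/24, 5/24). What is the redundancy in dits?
0.0153 dits

Redundancy measures how far a source is from maximum entropy:
R = H_max - H(X)

Maximum entropy for 4 symbols: H_max = log_10(4) = 0.6021 dits
Actual entropy: H(X) = 0.5867 dits
Redundancy: R = 0.6021 - 0.5867 = 0.0153 dits

This redundancy represents potential for compression: the source could be compressed by 0.0153 dits per symbol.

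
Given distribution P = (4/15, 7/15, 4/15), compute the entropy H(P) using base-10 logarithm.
0.4606 dits

Shannon entropy is H(X) = -Σ p(x) log p(x).

For P = (4/15, 7/15, 4/15):
H = -4/15 × log_10(4/15) -7/15 × log_10(7/15) -4/15 × log_10(4/15)
H = 0.4606 dits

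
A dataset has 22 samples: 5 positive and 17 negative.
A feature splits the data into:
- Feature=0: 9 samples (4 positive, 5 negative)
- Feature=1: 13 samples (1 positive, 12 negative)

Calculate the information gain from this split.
0.1366 bits

Information Gain = H(Y) - H(Y|Feature)

Before split:
P(positive) = 5/22 = 0.2273
H(Y) = 0.7732 bits

After split:
Feature=0: H = 0.9911 bits (weight = 9/22)
Feature=1: H = 0.3912 bits (weight = 13/22)
H(Y|Feature) = (9/22)×0.9911 + (13/22)×0.3912 = 0.6366 bits

Information Gain = 0.7732 - 0.6366 = 0.1366 bits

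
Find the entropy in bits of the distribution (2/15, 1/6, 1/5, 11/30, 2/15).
2.2011 bits

Shannon entropy is H(X) = -Σ p(x) log p(x).

For P = (2/15, 1/6, 1/5, 11/30, 2/15):
H = -2/15 × log_2(2/15) -1/6 × log_2(1/6) -1/5 × log_2(1/5) -11/30 × log_2(11/30) -2/15 × log_2(2/15)
H = 2.2011 bits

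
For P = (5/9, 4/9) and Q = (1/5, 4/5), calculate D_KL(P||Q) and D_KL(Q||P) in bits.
D_KL(P||Q) = 0.4420, D_KL(Q||P) = 0.3836

KL divergence is not symmetric: D_KL(P||Q) ≠ D_KL(Q||P) in general.

D_KL(P||Q) = 0.4420 bits
D_KL(Q||P) = 0.3836 bits

No, they are not equal!

This asymmetry is why KL divergence is not a true distance metric.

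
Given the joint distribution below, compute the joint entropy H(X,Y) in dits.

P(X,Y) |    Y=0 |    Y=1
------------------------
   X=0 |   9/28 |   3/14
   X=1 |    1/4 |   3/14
0.5957 dits

Joint entropy is H(X,Y) = -Σ_{x,y} p(x,y) log p(x,y).

Summing over all non-zero entries:
H(X,Y) = -[9/28·log_10(9/28) + 3/14·log_10(3/14) + 1/4·log_10(1/4) + 3/14·log_10(3/14)]
H(X,Y) = 0.5957 dits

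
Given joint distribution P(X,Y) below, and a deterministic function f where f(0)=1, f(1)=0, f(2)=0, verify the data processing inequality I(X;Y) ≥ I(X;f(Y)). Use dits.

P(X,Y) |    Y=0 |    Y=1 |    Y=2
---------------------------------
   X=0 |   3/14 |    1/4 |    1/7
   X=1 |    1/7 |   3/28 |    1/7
I(X;Y) = 0.0058, I(X;f(Y)) = 0.0000, inequality holds: 0.0058 ≥ 0.0000

Data Processing Inequality: For any Markov chain X → Y → Z, we have I(X;Y) ≥ I(X;Z).

Here Z = f(Y) is a deterministic function of Y, forming X → Y → Z.

Original I(X;Y) = 0.0058 dits

After applying f:
P(X,Z) where Z=f(Y):
- P(X,Z=0) = P(X,Y=1) + P(X,Y=2)
- P(X,Z=1) = P(X,Y=0)

I(X;Z) = I(X;f(Y)) = 0.0000 dits

Verification: 0.0058 ≥ 0.0000 ✓

Information cannot be created by processing; the function f can only lose information about X.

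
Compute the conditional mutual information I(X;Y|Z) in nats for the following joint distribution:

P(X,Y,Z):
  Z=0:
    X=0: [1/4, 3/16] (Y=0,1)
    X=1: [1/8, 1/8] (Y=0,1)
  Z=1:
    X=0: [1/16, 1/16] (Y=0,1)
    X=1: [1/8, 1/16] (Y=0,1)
0.0060 nats

Conditional mutual information: I(X;Y|Z) = H(X|Z) + H(Y|Z) - H(X,Y|Z)

H(Z) = 0.6211
H(X,Z) = 1.2820 → H(X|Z) = 0.6610
H(Y,Z) = 1.3051 → H(Y|Z) = 0.6840
H(X,Y,Z) = 1.9601 → H(X,Y|Z) = 1.3390

I(X;Y|Z) = 0.6610 + 0.6840 - 1.3390 = 0.0060 nats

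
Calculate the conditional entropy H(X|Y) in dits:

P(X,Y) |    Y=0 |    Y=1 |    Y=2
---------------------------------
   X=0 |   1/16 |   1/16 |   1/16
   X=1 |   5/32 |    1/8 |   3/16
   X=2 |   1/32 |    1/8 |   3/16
0.4317 dits

Using the chain rule: H(X|Y) = H(X,Y) - H(Y)

First, compute H(X,Y) = 0.8972 dits

Marginal P(Y) = (1/4, 5/16, 7/16)
H(Y) = 0.4654 dits

H(X|Y) = H(X,Y) - H(Y) = 0.8972 - 0.4654 = 0.4317 dits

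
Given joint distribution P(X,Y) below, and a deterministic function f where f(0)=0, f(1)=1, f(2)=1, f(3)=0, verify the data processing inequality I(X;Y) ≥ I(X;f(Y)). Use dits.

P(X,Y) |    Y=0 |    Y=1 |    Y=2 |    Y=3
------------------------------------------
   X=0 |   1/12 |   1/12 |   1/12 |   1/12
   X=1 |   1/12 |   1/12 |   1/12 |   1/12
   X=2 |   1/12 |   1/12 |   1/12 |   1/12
I(X;Y) = 0.0000, I(X;f(Y)) = 0.0000, inequality holds: 0.0000 ≥ 0.0000

Data Processing Inequality: For any Markov chain X → Y → Z, we have I(X;Y) ≥ I(X;Z).

Here Z = f(Y) is a deterministic function of Y, forming X → Y → Z.

Original I(X;Y) = 0.0000 dits

After applying f:
P(X,Z) where Z=f(Y):
- P(X,Z=0) = P(X,Y=0) + P(X,Y=3)
- P(X,Z=1) = P(X,Y=1) + P(X,Y=2)

I(X;Z) = I(X;f(Y)) = 0.0000 dits

Verification: 0.0000 ≥ 0.0000 ✓

Information cannot be created by processing; the function f can only lose information about X.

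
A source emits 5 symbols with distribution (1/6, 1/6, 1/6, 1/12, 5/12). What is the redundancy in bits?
0.2044 bits

Redundancy measures how far a source is from maximum entropy:
R = H_max - H(X)

Maximum entropy for 5 symbols: H_max = log_2(5) = 2.3219 bits
Actual entropy: H(X) = 2.1175 bits
Redundancy: R = 2.3219 - 2.1175 = 0.2044 bits

This redundancy represents potential for compression: the source could be compressed by 0.2044 bits per symbol.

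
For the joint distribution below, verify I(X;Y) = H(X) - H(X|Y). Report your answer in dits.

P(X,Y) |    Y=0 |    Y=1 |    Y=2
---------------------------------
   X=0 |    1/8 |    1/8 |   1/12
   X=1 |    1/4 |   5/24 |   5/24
I(X;Y) = 0.0012 dits

Mutual information has multiple equivalent forms:
- I(X;Y) = H(X) - H(X|Y)
- I(X;Y) = H(Y) - H(Y|X)
- I(X;Y) = H(X) + H(Y) - H(X,Y)

Computing all quantities:
H(X) = 0.2764, H(Y) = 0.4749, H(X,Y) = 0.7501
H(X|Y) = 0.2752, H(Y|X) = 0.4736

Verification:
H(X) - H(X|Y) = 0.2764 - 0.2752 = 0.0012
H(Y) - H(Y|X) = 0.4749 - 0.4736 = 0.0012
H(X) + H(Y) - H(X,Y) = 0.2764 + 0.4749 - 0.7501 = 0.0012

All forms give I(X;Y) = 0.0012 dits. ✓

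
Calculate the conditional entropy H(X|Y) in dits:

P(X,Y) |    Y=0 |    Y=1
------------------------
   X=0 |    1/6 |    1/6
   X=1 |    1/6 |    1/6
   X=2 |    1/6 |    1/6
0.4771 dits

Using the chain rule: H(X|Y) = H(X,Y) - H(Y)

First, compute H(X,Y) = 0.7782 dits

Marginal P(Y) = (1/2, 1/2)
H(Y) = 0.3010 dits

H(X|Y) = H(X,Y) - H(Y) = 0.7782 - 0.3010 = 0.4771 dits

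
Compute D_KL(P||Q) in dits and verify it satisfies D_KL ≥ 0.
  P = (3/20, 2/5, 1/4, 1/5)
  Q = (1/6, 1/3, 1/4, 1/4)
0.0054 dits

KL divergence satisfies the Gibbs inequality: D_KL(P||Q) ≥ 0 for all distributions P, Q.

D_KL(P||Q) = Σ p(x) log(p(x)/q(x))
Term by term:
  x=0: 3/20 × log_10[(3/20)/(1/6)] = -0.0069
  x=1: 2/5 × log_10[(2/5)/(1/3)] = 0.0317
  x=2: 1/4 × log_10[(1/4)/(1/4)] = 0.0000
  x=3: 1/5 × log_10[(1/5)/(1/4)] = -0.0194
D_KL(P||Q) = 0.0054 dits

D_KL(P||Q) = 0.0054 ≥ 0 ✓

This non-negativity is a fundamental property: relative entropy cannot be negative because it measures how different Q is from P.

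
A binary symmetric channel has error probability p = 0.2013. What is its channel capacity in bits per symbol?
0.2755 bits

For a binary symmetric channel (BSC) with error probability p:
Capacity C = 1 - H(p) bits per symbol

where H(p) = -p log₂(p) - (1-p) log₂(1-p) is the binary entropy function.

H(0.2013) = 0.7245 bits
C = 1 - 0.7245 = 0.2755 bits per symbol

This means we can reliably transmit up to 0.2755 bits of information per channel use.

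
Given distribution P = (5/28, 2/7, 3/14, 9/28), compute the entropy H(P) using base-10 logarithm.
0.5908 dits

Shannon entropy is H(X) = -Σ p(x) log p(x).

For P = (5/28, 2/7, 3/14, 9/28):
H = -5/28 × log_10(5/28) -2/7 × log_10(2/7) -3/14 × log_10(3/14) -9/28 × log_10(9/28)
H = 0.5908 dits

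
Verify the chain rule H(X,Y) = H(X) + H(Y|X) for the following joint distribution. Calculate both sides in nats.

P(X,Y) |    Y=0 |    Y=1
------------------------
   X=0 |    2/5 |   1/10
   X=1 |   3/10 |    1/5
H(X,Y) = 1.2799, H(X) = 0.6931, H(Y|X) = 0.5867 (all in nats)

Chain rule: H(X,Y) = H(X) + H(Y|X)

Left side — joint entropy directly:
H(X,Y) = -Σ p(x,y) log p(x,y) = 1.2799 nats

Right side — compute H(Y|X) from the conditional distributions:
P(X) = (1/2, 1/2), so H(X) = 0.6931 nats
H(Y|X) = Σ_x P(X=x) · H(Y|X=x):
  P(Y|X=0) = (4/5, 1/5), H(Y|X=0) = 0.5004, weight P(X=0) = 1/2
  P(Y|X=1) = (3/5, 2/5), H(Y|X=1) = 0.6730, weight P(X=1) = 1/2
H(Y|X) = 0.5867 nats

H(X) + H(Y|X) = 0.6931 + 0.5867 = 1.2799 nats

Both sides equal 1.2799 nats. ✓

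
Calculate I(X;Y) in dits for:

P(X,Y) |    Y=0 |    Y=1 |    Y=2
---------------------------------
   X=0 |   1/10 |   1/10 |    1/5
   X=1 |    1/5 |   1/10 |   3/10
0.0030 dits

Mutual information: I(X;Y) = H(X) + H(Y) - H(X,Y)

Marginals:
P(X) = (2/5, 3/5), H(X) = 0.2923 dits
P(Y) = (3/10, 1/5, 1/2), H(Y) = 0.4472 dits

Joint entropy: H(X,Y) = 0.7365 dits

I(X;Y) = 0.2923 + 0.4472 - 0.7365 = 0.0030 dits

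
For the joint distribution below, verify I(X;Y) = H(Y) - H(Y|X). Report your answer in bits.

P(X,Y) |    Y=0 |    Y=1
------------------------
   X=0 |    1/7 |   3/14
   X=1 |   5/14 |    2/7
I(X;Y) = 0.0161 bits

Mutual information has multiple equivalent forms:
- I(X;Y) = H(X) - H(X|Y)
- I(X;Y) = H(Y) - H(Y|X)
- I(X;Y) = H(X) + H(Y) - H(X,Y)

Computing all quantities:
H(X) = 0.9403, H(Y) = 1.0000, H(X,Y) = 1.9242
H(X|Y) = 0.9242, H(Y|X) = 0.9839

Verification:
H(X) - H(X|Y) = 0.9403 - 0.9242 = 0.0161
H(Y) - H(Y|X) = 1.0000 - 0.9839 = 0.0161
H(X) + H(Y) - H(X,Y) = 0.9403 + 1.0000 - 1.9242 = 0.0161

All forms give I(X;Y) = 0.0161 bits. ✓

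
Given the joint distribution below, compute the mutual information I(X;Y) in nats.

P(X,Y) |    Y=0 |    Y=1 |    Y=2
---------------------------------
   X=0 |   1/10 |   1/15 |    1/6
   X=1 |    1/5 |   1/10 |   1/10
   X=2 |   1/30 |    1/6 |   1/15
0.0994 nats

Mutual information: I(X;Y) = H(X) + H(Y) - H(X,Y)

Marginals:
P(X) = (1/3, 2/5, 4/15), H(X) = 1.0852 nats
P(Y) = (1/3, 1/3, 1/3), H(Y) = 1.0986 nats

Joint entropy: H(X,Y) = 2.0844 nats

I(X;Y) = 1.0852 + 1.0986 - 2.0844 = 0.0994 nats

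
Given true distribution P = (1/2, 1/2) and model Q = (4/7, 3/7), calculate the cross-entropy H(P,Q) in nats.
0.7035 nats

Cross-entropy: H(P,Q) = -Σ p(x) log q(x)

Alternatively: H(P,Q) = H(P) + D_KL(P||Q)
H(P) = 0.6931 nats
D_KL(P||Q) = 0.0103 nats

H(P,Q) = 0.6931 + 0.0103 = 0.7035 nats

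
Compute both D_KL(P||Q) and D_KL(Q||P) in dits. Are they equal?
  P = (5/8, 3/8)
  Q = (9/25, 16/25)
D_KL(P||Q) = 0.0627, D_KL(Q||P) = 0.0623

KL divergence is not symmetric: D_KL(P||Q) ≠ D_KL(Q||P) in general.

D_KL(P||Q) = 0.0627 dits
D_KL(Q||P) = 0.0623 dits

No, they are not equal!

This asymmetry is why KL divergence is not a true distance metric.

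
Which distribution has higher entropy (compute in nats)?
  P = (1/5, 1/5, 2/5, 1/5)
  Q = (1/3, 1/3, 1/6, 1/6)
P

Computing entropies in nats:
H(P) = 1.3322
H(Q) = 1.3297

Distribution P has higher entropy.

Intuition: The distribution closer to uniform (more spread out) has higher entropy.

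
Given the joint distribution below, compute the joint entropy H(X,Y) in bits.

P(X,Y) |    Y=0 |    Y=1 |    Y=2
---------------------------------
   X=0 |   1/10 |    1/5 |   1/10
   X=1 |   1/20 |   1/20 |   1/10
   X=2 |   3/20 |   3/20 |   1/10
3.0464 bits

Joint entropy is H(X,Y) = -Σ_{x,y} p(x,y) log p(x,y).

Summing over all non-zero entries:
H(X,Y) = -[1/10·log_2(1/10) + 1/5·log_2(1/5) + 1/10·log_2(1/10) + 1/20·log_2(1/20) + 1/20·log_2(1/20) + 1/10·log_2(1/10) + 3/20·log_2(3/20) + 3/20·log_2(3/20) + 1/10·log_2(1/10)]
H(X,Y) = 3.0464 bits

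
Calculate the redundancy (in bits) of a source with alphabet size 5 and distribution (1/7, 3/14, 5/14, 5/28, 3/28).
0.1251 bits

Redundancy measures how far a source is from maximum entropy:
R = H_max - H(X)

Maximum entropy for 5 symbols: H_max = log_2(5) = 2.3219 bits
Actual entropy: H(X) = 2.1969 bits
Redundancy: R = 2.3219 - 2.1969 = 0.1251 bits

This redundancy represents potential for compression: the source could be compressed by 0.1251 bits per symbol.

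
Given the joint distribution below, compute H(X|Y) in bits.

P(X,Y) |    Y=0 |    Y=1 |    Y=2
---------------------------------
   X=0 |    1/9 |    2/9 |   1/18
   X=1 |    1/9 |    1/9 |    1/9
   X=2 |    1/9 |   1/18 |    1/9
1.4873 bits

Using the chain rule: H(X|Y) = H(X,Y) - H(Y)

First, compute H(X,Y) = 3.0588 bits

Marginal P(Y) = (1/3, 7/18, 5/18)
H(Y) = 1.5715 bits

H(X|Y) = H(X,Y) - H(Y) = 3.0588 - 1.5715 = 1.4873 bits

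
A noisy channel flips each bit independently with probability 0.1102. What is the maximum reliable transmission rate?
0.4995 bits

For a binary symmetric channel (BSC) with error probability p:
Capacity C = 1 - H(p) bits per symbol

where H(p) = -p log₂(p) - (1-p) log₂(1-p) is the binary entropy function.

H(0.1102) = 0.5005 bits
C = 1 - 0.5005 = 0.4995 bits per symbol

This means we can reliably transmit up to 0.4995 bits of information per channel use.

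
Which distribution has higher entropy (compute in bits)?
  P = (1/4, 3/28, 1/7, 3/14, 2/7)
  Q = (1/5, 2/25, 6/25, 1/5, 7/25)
P

Computing entropies in bits:
H(P) = 2.2389
H(Q) = 2.2286

Distribution P has higher entropy.

Intuition: The distribution closer to uniform (more spread out) has higher entropy.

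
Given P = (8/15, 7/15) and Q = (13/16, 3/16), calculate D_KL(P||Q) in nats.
0.2010 nats

KL divergence: D_KL(P||Q) = Σ p(x) log(p(x)/q(x))

Computing term by term:
  x=0: 8/15 × log_e[(8/15)/(13/16)] = 8/15 × -0.4210 = -0.2245
  x=1: 7/15 × log_e[(7/15)/(3/16)] = 7/15 × 0.9118 = 0.4255

D_KL(P||Q) = 0.2010 nats

Note: KL divergence is always non-negative and equals 0 iff P = Q.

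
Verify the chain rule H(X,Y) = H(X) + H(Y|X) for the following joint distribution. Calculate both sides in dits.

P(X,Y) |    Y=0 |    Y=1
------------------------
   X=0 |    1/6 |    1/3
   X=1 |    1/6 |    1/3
H(X,Y) = 0.5775, H(X) = 0.3010, H(Y|X) = 0.2764 (all in dits)

Chain rule: H(X,Y) = H(X) + H(Y|X)

Left side — joint entropy directly:
H(X,Y) = -Σ p(x,y) log p(x,y) = 0.5775 dits

Right side — compute H(Y|X) from the conditional distributions:
P(X) = (1/2, 1/2), so H(X) = 0.3010 dits
H(Y|X) = Σ_x P(X=x) · H(Y|X=x):
  P(Y|X=0) = (1/3, 2/3), H(Y|X=0) = 0.2764, weight P(X=0) = 1/2
  P(Y|X=1) = (1/3, 2/3), H(Y|X=1) = 0.2764, weight P(X=1) = 1/2
H(Y|X) = 0.2764 dits

H(X) + H(Y|X) = 0.3010 + 0.2764 = 0.5775 dits

Both sides equal 0.5775 dits. ✓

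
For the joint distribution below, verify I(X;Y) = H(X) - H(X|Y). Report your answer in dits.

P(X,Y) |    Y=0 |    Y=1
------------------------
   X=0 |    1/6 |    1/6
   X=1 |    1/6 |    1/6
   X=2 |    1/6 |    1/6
I(X;Y) = 0.0000 dits

Mutual information has multiple equivalent forms:
- I(X;Y) = H(X) - H(X|Y)
- I(X;Y) = H(Y) - H(Y|X)
- I(X;Y) = H(X) + H(Y) - H(X,Y)

Computing all quantities:
H(X) = 0.4771, H(Y) = 0.3010, H(X,Y) = 0.7782
H(X|Y) = 0.4771, H(Y|X) = 0.3010

Verification:
H(X) - H(X|Y) = 0.4771 - 0.4771 = 0.0000
H(Y) - H(Y|X) = 0.3010 - 0.3010 = 0.0000
H(X) + H(Y) - H(X,Y) = 0.4771 + 0.3010 - 0.7782 = 0.0000

All forms give I(X;Y) = 0.0000 dits. ✓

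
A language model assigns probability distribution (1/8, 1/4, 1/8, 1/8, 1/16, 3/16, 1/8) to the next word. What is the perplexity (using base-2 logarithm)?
6.5107

Perplexity is 2^H (or exp(H) for natural log).

First, H = -Σ p log p = 2.7028 bits
Perplexity = 2^2.7028 = 6.5107

Interpretation: The model's uncertainty is equivalent to choosing uniformly among 6.5 options.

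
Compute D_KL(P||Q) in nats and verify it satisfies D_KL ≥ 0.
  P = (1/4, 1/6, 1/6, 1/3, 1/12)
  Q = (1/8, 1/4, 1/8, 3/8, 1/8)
0.0806 nats

KL divergence satisfies the Gibbs inequality: D_KL(P||Q) ≥ 0 for all distributions P, Q.

D_KL(P||Q) = Σ p(x) log(p(x)/q(x))
Term by term:
  x=0: 1/4 × log_e[(1/4)/(1/8)] = 0.1733
  x=1: 1/6 × log_e[(1/6)/(1/4)] = -0.0676
  x=2: 1/6 × log_e[(1/6)/(1/8)] = 0.0479
  x=3: 1/3 × log_e[(1/3)/(3/8)] = -0.0393
  x=4: 1/12 × log_e[(1/12)/(1/8)] = -0.0338
D_KL(P||Q) = 0.0806 nats

D_KL(P||Q) = 0.0806 ≥ 0 ✓

This non-negativity is a fundamental property: relative entropy cannot be negative because it measures how different Q is from P.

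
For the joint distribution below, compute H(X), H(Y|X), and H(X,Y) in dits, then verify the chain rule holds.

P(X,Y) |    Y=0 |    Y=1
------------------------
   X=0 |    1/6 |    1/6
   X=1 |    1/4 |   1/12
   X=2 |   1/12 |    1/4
H(X,Y) = 0.7403, H(X) = 0.4771, H(Y|X) = 0.2632 (all in dits)

Chain rule: H(X,Y) = H(X) + H(Y|X)

Left side — joint entropy directly:
H(X,Y) = -Σ p(x,y) log p(x,y) = 0.7403 dits

Right side — compute H(Y|X) from the conditional distributions:
P(X) = (1/3, 1/3, 1/3), so H(X) = 0.4771 dits
H(Y|X) = Σ_x P(X=x) · H(Y|X=x):
  P(Y|X=0) = (1/2, 1/2), H(Y|X=0) = 0.3010, weight P(X=0) = 1/3
  P(Y|X=1) = (3/4, 1/4), H(Y|X=1) = 0.2442, weight P(X=1) = 1/3
  P(Y|X=2) = (1/4, 3/4), H(Y|X=2) = 0.2442, weight P(X=2) = 1/3
H(Y|X) = 0.2632 dits

H(X) + H(Y|X) = 0.4771 + 0.2632 = 0.7403 dits

Both sides equal 0.7403 dits. ✓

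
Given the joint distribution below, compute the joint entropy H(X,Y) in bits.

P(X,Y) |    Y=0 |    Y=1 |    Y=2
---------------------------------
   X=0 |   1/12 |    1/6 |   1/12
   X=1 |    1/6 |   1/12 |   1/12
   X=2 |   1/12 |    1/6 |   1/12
3.0850 bits

Joint entropy is H(X,Y) = -Σ_{x,y} p(x,y) log p(x,y).

Summing over all non-zero entries:
H(X,Y) = -[1/12·log_2(1/12) + 1/6·log_2(1/6) + 1/12·log_2(1/12) + 1/6·log_2(1/6) + 1/12·log_2(1/12) + 1/12·log_2(1/12) + 1/12·log_2(1/12) + 1/6·log_2(1/6) + 1/12·log_2(1/12)]
H(X,Y) = 3.0850 bits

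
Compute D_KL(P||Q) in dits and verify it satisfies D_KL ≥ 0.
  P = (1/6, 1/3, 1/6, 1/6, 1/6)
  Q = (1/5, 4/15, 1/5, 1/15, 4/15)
0.0382 dits

KL divergence satisfies the Gibbs inequality: D_KL(P||Q) ≥ 0 for all distributions P, Q.

D_KL(P||Q) = Σ p(x) log(p(x)/q(x))
Term by term:
  x=0: 1/6 × log_10[(1/6)/(1/5)] = -0.0132
  x=1: 1/3 × log_10[(1/3)/(4/15)] = 0.0323
  x=2: 1/6 × log_10[(1/6)/(1/5)] = -0.0132
  x=3: 1/6 × log_10[(1/6)/(1/15)] = 0.0663
  x=4: 1/6 × log_10[(1/6)/(4/15)] = -0.0340
D_KL(P||Q) = 0.0382 dits

D_KL(P||Q) = 0.0382 ≥ 0 ✓

This non-negativity is a fundamental property: relative entropy cannot be negative because it measures how different Q is from P.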